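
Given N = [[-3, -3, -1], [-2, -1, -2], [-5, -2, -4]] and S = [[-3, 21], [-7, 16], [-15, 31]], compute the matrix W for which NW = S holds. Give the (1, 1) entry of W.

Left-multiplying both sides by N⁻¹ gives W = N⁻¹S.
det N = -5; the adjugate gives N⁻¹ = [[0, 2, -1], [-2/5, -7/5, 4/5], [1/5, -9/5, 3/5]].
W = N⁻¹S = [[0, 2, -1], [-2/5, -7/5, 4/5], [1/5, -9/5, 3/5]] · [[-3, 21], [-7, 16], [-15, 31]] = [[1, 1], [-1, -6], [3, -6]].

1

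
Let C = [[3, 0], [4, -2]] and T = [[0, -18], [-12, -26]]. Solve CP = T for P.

P = [[0, -6], [6, 1]]

Since C multiplies P on the left, P = C⁻¹T.
det C = -6, so C⁻¹ = [[1/3, 0], [2/3, -1/2]].
P = C⁻¹T = [[1/3, 0], [2/3, -1/2]] · [[0, -18], [-12, -26]] = [[0, -6], [6, 1]].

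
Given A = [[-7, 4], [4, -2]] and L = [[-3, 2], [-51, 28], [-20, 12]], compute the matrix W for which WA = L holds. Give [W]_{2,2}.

-4

Since A sits to the right of W, W = LA⁻¹.
det A = -2, so A⁻¹ = [[1, 2], [2, 7/2]].
W = LA⁻¹ = [[-3, 2], [-51, 28], [-20, 12]] · [[1, 2], [2, 7/2]] = [[1, 1], [5, -4], [4, 2]].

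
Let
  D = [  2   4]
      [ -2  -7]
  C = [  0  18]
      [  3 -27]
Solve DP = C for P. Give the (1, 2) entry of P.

Since D multiplies P on the left, P = D⁻¹C.
det D = -6, so D⁻¹ = [[7/6, 2/3], [-1/3, -1/3]].
P = D⁻¹C = [[7/6, 2/3], [-1/3, -1/3]] · [[0, 18], [3, -27]] = [[2, 3], [-1, 3]].

3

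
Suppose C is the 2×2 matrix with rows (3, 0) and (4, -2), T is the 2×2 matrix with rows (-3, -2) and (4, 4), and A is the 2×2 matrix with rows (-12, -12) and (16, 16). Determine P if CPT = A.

P = [[0, -1], [0, -4]]

Left-multiply by C⁻¹ and right-multiply by T⁻¹: P = C⁻¹AT⁻¹.
det C = -6; the adjugate gives C⁻¹ = [[1/3, 0], [2/3, -1/2]].
det T = -4, so T⁻¹ = [[-1, -1/2], [1, 3/4]].
C⁻¹A = [[-4, -4], [-16, -16]].
P = (C⁻¹A)T⁻¹ = [[0, -1], [0, -4]].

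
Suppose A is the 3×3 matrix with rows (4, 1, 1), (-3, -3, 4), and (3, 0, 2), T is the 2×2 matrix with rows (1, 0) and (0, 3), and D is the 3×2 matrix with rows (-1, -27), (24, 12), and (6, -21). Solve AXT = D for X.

Left-multiply by A⁻¹ and right-multiply by T⁻¹: X = A⁻¹DT⁻¹.
det A = 3; the adjugate gives A⁻¹ = [[-2, -2/3, 7/3], [6, 5/3, -19/3], [3, 1, -3]].
T has determinant 3; T⁻¹ = [[1, 0], [0, 1/3]].
A⁻¹D = [[0, -3], [-4, -9], [3, -6]].
X = (A⁻¹D)T⁻¹ = [[0, -1], [-4, -3], [3, -2]].

X = [[0, -1], [-4, -3], [3, -2]]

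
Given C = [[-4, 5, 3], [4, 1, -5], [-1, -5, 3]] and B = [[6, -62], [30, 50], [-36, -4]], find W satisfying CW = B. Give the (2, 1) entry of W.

6

Left-multiplying both sides by C⁻¹ gives W = C⁻¹B.
det C = -4; the adjugate gives C⁻¹ = [[11/2, 15/2, 7], [7/4, 9/4, 2], [19/4, 25/4, 6]].
W = C⁻¹B = [[11/2, 15/2, 7], [7/4, 9/4, 2], [19/4, 25/4, 6]] · [[6, -62], [30, 50], [-36, -4]] = [[6, 6], [6, -4], [0, -6]].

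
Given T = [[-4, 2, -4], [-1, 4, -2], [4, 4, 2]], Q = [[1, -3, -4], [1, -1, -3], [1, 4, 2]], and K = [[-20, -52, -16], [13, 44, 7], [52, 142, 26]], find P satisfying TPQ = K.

P = [[3, 5, 3], [-4, 4, 4], [-4, -3, 3]]

Left-multiply by T⁻¹ and right-multiply by Q⁻¹: P = T⁻¹KQ⁻¹.
T has determinant 4; T⁻¹ = [[4, -5, 3], [-3/2, 2, -1], [-5, 6, -7/2]].
det Q = 5, so Q⁻¹ = [[2, -2, 1], [-1, 6/5, -1/5], [1, -7/5, 2/5]].
T⁻¹K = [[11, -2, -21], [4, 24, 12], [-4, 27, 31]].
P = (T⁻¹K)Q⁻¹ = [[3, 5, 3], [-4, 4, 4], [-4, -3, 3]].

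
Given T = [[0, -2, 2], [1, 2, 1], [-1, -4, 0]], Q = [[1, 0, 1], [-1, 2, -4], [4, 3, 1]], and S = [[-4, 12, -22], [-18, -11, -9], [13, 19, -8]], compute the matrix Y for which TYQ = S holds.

Y = [[-3, 2, -5], [2, -1, 0], [3, 2, 0]]

Y = T⁻¹SQ⁻¹ (apply T⁻¹ on the left and Q⁻¹ on the right).
det T = -2; the adjugate gives T⁻¹ = [[-2, 4, 3], [1/2, -1, -1], [1, -1, -1]].
det Q = 3; the adjugate gives Q⁻¹ = [[14/3, 1, -2/3], [-5, -1, 1], [-11/3, -1, 2/3]].
T⁻¹S = [[-25, -11, -16], [3, -2, 6], [1, 4, -5]].
Y = (T⁻¹S)Q⁻¹ = [[-3, 2, -5], [2, -1, 0], [3, 2, 0]].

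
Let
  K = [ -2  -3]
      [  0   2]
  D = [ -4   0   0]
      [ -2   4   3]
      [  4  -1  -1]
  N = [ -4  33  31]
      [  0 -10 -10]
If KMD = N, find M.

M = K⁻¹ND⁻¹ (apply K⁻¹ on the left and D⁻¹ on the right).
K has determinant -4; K⁻¹ = [[-1/2, -3/4], [0, 1/2]].
D has determinant 4; D⁻¹ = [[-1/4, 0, 0], [5/2, 1, 3], [-7/2, -1, -4]].
K⁻¹N = [[2, -9, -8], [0, -5, -5]].
M = (K⁻¹N)D⁻¹ = [[5, -1, 5], [5, 0, 5]].

M = [[5, -1, 5], [5, 0, 5]]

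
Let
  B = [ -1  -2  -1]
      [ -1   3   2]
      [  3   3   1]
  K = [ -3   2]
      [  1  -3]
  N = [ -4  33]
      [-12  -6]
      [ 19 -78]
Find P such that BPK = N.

P = [[0, 5], [0, 5], [3, -2]]

Left-multiply by B⁻¹ and right-multiply by K⁻¹: P = B⁻¹NK⁻¹.
det B = 1, so B⁻¹ = [[-3, -1, -1], [7, 2, 3], [-12, -3, -5]].
det K = 7; the adjugate gives K⁻¹ = [[-3/7, -2/7], [-1/7, -3/7]].
B⁻¹N = [[5, -15], [5, -15], [-11, 12]].
P = (B⁻¹N)K⁻¹ = [[0, 5], [0, 5], [3, -2]].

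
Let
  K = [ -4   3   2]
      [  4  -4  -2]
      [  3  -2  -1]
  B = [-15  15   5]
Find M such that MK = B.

M = [[-5, -5, -5]]

Since K sits to the right of M, M = BK⁻¹.
det K = 2, so K⁻¹ = [[0, -1/2, 1], [-1, -1, 0], [2, 1/2, 2]].
M = BK⁻¹ = [[-15, 15, 5]] · [[0, -1/2, 1], [-1, -1, 0], [2, 1/2, 2]] = [[-5, -5, -5]].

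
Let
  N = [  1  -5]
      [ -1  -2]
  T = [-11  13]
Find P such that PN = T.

Since N sits to the right of P, P = TN⁻¹.
det N = -7; the adjugate gives N⁻¹ = [[2/7, -5/7], [-1/7, -1/7]].
P = TN⁻¹ = [[-11, 13]] · [[2/7, -5/7], [-1/7, -1/7]] = [[-5, 6]].

P = [[-5, 6]]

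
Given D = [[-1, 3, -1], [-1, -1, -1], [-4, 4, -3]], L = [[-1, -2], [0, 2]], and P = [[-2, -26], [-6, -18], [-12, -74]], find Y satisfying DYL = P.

Isolating Y: multiply by D⁻¹ from the left and L⁻¹ from the right, so Y = D⁻¹PL⁻¹.
det D = 4; the adjugate gives D⁻¹ = [[7/4, 5/4, -1], [1/4, -1/4, 0], [-2, -2, 1]].
det L = -2; the adjugate gives L⁻¹ = [[-1, -1], [0, 1/2]].
D⁻¹P = [[1, 6], [1, -2], [4, 14]].
Y = (D⁻¹P)L⁻¹ = [[-1, 2], [-1, -2], [-4, 3]].

Y = [[-1, 2], [-1, -2], [-4, 3]]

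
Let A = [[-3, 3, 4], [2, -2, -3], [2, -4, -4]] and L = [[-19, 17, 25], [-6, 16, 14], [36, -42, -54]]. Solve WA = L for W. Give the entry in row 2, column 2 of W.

2

Since A sits to the right of W, W = LA⁻¹.
A has determinant 2; A⁻¹ = [[-2, -2, -1/2], [1, 2, -1/2], [-2, -3, 0]].
W = LA⁻¹ = [[-19, 17, 25], [-6, 16, 14], [36, -42, -54]] · [[-2, -2, -1/2], [1, 2, -1/2], [-2, -3, 0]] = [[5, -3, 1], [0, 2, -5], [-6, 6, 3]].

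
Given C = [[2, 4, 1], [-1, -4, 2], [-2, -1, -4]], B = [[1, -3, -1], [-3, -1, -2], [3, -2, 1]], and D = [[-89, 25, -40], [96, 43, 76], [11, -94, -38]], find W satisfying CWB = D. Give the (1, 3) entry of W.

Isolating W: multiply by C⁻¹ from the left and B⁻¹ from the right, so W = C⁻¹DB⁻¹.
det C = -3, so C⁻¹ = [[-6, -5, -4], [8/3, 2, 5/3], [7/3, 2, 4/3]].
det B = -5; the adjugate gives B⁻¹ = [[1, -1, -1], [3/5, -4/5, -1], [-9/5, 7/5, 2]].
C⁻¹D = [[10, 11, 12], [-27, -4, -18], [-1, 19, 8]].
W = (C⁻¹D)B⁻¹ = [[-5, -2, 3], [3, 5, -5], [-4, -3, -2]].

3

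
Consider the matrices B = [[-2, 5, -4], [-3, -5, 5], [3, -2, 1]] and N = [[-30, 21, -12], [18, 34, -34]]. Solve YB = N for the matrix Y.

Right-multiplying both sides by B⁻¹ gives Y = NB⁻¹.
B has determinant -4; B⁻¹ = [[-5/4, -3/4, -5/4], [-9/2, -5/2, -11/2], [-21/4, -11/4, -25/4]].
Y = NB⁻¹ = [[-30, 21, -12], [18, 34, -34]] · [[-5/4, -3/4, -5/4], [-9/2, -5/2, -11/2], [-21/4, -11/4, -25/4]] = [[6, 3, -3], [3, -5, 3]].

Y = [[6, 3, -3], [3, -5, 3]]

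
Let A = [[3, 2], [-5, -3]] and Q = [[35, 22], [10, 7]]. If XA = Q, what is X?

A is on the right of X, so right-multiply by A⁻¹: X = QA⁻¹.
det A = 1, so A⁻¹ = [[-3, -2], [5, 3]].
X = QA⁻¹ = [[35, 22], [10, 7]] · [[-3, -2], [5, 3]] = [[5, -4], [5, 1]].

X = [[5, -4], [5, 1]]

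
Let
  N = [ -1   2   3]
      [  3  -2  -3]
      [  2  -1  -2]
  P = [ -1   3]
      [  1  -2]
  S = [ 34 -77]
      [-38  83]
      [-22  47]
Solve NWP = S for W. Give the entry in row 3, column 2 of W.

Isolating W: multiply by N⁻¹ from the left and P⁻¹ from the right, so W = N⁻¹SP⁻¹.
det N = 2; the adjugate gives N⁻¹ = [[1/2, 1/2, 0], [0, -2, 3], [1/2, 3/2, -2]].
P has determinant -1; P⁻¹ = [[2, 3], [1, 1]].
N⁻¹S = [[-2, 3], [10, -25], [4, -8]].
W = (N⁻¹S)P⁻¹ = [[-1, -3], [-5, 5], [0, 4]].

4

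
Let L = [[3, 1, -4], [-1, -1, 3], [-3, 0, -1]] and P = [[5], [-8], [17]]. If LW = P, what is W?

Left-multiplying both sides by L⁻¹ gives W = L⁻¹P.
det L = 5; the adjugate gives L⁻¹ = [[1/5, 1/5, -1/5], [-2, -3, -1], [-3/5, -3/5, -2/5]].
W = L⁻¹P = [[1/5, 1/5, -1/5], [-2, -3, -1], [-3/5, -3/5, -2/5]] · [[5], [-8], [17]] = [[-4], [-3], [-5]].

W = [[-4], [-3], [-5]]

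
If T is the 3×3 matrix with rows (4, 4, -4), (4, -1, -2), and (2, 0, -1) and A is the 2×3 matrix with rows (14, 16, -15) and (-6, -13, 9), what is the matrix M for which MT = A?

M = [[4, 0, -1], [-3, 1, 1]]

Right-multiplying both sides by T⁻¹ gives M = AT⁻¹.
T has determinant -4; T⁻¹ = [[-1/4, -1, 3], [0, -1, 2], [-1/2, -2, 5]].
M = AT⁻¹ = [[14, 16, -15], [-6, -13, 9]] · [[-1/4, -1, 3], [0, -1, 2], [-1/2, -2, 5]] = [[4, 0, -1], [-3, 1, 1]].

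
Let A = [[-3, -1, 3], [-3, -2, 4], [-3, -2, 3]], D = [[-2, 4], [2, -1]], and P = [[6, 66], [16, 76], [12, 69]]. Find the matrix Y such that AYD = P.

Left-multiply by A⁻¹ and right-multiply by D⁻¹: Y = A⁻¹PD⁻¹.
det A = -3, so A⁻¹ = [[-2/3, 1, -2/3], [1, 0, -1], [0, 1, -1]].
det D = -6, so D⁻¹ = [[1/6, 2/3], [1/3, 1/3]].
A⁻¹P = [[4, -14], [-6, -3], [4, 7]].
Y = (A⁻¹P)D⁻¹ = [[-4, -2], [-2, -5], [3, 5]].

Y = [[-4, -2], [-2, -5], [3, 5]]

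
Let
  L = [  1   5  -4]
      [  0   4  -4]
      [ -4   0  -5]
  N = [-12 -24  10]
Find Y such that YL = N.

Right-multiplying both sides by L⁻¹ gives Y = NL⁻¹.
L has determinant -4; L⁻¹ = [[5, -25/4, 1], [-4, 21/4, -1], [-4, 5, -1]].
Y = NL⁻¹ = [[-12, -24, 10]] · [[5, -25/4, 1], [-4, 21/4, -1], [-4, 5, -1]] = [[-4, -1, 2]].

Y = [[-4, -1, 2]]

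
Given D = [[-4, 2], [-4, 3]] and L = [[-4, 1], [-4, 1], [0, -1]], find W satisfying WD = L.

W = [[2, -1], [2, -1], [1, -1]]

Since D sits to the right of W, W = LD⁻¹.
D has determinant -4; D⁻¹ = [[-3/4, 1/2], [-1, 1]].
W = LD⁻¹ = [[-4, 1], [-4, 1], [0, -1]] · [[-3/4, 1/2], [-1, 1]] = [[2, -1], [2, -1], [1, -1]].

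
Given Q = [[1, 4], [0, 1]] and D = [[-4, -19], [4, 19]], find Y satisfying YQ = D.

Right-multiplying both sides by Q⁻¹ gives Y = DQ⁻¹.
det Q = 1, so Q⁻¹ = [[1, -4], [0, 1]].
Y = DQ⁻¹ = [[-4, -19], [4, 19]] · [[1, -4], [0, 1]] = [[-4, -3], [4, 3]].

Y = [[-4, -3], [4, 3]]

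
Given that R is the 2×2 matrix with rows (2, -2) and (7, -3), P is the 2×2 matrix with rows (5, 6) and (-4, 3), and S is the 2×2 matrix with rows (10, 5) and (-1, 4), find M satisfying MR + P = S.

MR = S − P = [[5, -1], [3, 1]].
Right-multiplying both sides by R⁻¹ gives M = (S − P)R⁻¹.
det R = 8, so R⁻¹ = [[-3/8, 1/4], [-7/8, 1/4]].
M = (S − P)R⁻¹ = [[-1, 1], [-2, 1]].

M = [[-1, 1], [-2, 1]]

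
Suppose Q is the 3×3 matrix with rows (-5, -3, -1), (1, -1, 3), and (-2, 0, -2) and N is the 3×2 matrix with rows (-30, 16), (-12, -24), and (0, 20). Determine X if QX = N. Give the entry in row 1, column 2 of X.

-6

Left-multiplying both sides by Q⁻¹ gives X = Q⁻¹N.
Q has determinant 4; Q⁻¹ = [[1/2, -3/2, -5/2], [-1, 2, 7/2], [-1/2, 3/2, 2]].
X = Q⁻¹N = [[1/2, -3/2, -5/2], [-1, 2, 7/2], [-1/2, 3/2, 2]] · [[-30, 16], [-12, -24], [0, 20]] = [[3, -6], [6, 6], [-3, -4]].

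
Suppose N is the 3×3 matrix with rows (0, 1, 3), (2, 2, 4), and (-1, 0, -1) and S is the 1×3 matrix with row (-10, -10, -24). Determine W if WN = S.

Right-multiplying both sides by N⁻¹ gives W = SN⁻¹.
N has determinant 4; N⁻¹ = [[-1/2, 1/4, -1/2], [-1/2, 3/4, 3/2], [1/2, -1/4, -1/2]].
W = SN⁻¹ = [[-10, -10, -24]] · [[-1/2, 1/4, -1/2], [-1/2, 3/4, 3/2], [1/2, -1/4, -1/2]] = [[-2, -4, 2]].

W = [[-2, -4, 2]]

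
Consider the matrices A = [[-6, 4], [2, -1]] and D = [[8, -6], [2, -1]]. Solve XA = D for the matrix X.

Right-multiplying both sides by A⁻¹ gives X = DA⁻¹.
det A = -2; the adjugate gives A⁻¹ = [[1/2, 2], [1, 3]].
X = DA⁻¹ = [[8, -6], [2, -1]] · [[1/2, 2], [1, 3]] = [[-2, -2], [0, 1]].

X = [[-2, -2], [0, 1]]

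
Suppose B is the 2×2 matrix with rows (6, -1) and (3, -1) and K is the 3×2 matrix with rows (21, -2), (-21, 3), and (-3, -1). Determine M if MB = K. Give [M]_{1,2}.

Right-multiplying both sides by B⁻¹ gives M = KB⁻¹.
det B = -3; the adjugate gives B⁻¹ = [[1/3, -1/3], [1, -2]].
M = KB⁻¹ = [[21, -2], [-21, 3], [-3, -1]] · [[1/3, -1/3], [1, -2]] = [[5, -3], [-4, 1], [-2, 3]].

-3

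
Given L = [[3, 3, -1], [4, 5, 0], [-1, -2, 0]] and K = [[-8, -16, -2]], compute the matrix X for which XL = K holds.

X = [[2, -2, 6]]

Right-multiplying both sides by L⁻¹ gives X = KL⁻¹.
det L = 3, so L⁻¹ = [[0, 2/3, 5/3], [0, -1/3, -4/3], [-1, 1, 1]].
X = KL⁻¹ = [[-8, -16, -2]] · [[0, 2/3, 5/3], [0, -1/3, -4/3], [-1, 1, 1]] = [[2, -2, 6]].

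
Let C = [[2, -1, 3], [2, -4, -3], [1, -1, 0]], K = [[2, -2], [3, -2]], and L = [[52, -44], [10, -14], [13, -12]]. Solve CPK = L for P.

P = [[0, 1], [-5, 0], [3, 2]]

Left-multiply by C⁻¹ and right-multiply by K⁻¹: P = C⁻¹LK⁻¹.
det C = 3; the adjugate gives C⁻¹ = [[-1, -1, 5], [-1, -1, 4], [2/3, 1/3, -2]].
det K = 2, so K⁻¹ = [[-1, 1], [-3/2, 1]].
C⁻¹L = [[3, -2], [-10, 10], [12, -10]].
P = (C⁻¹L)K⁻¹ = [[0, 1], [-5, 0], [3, 2]].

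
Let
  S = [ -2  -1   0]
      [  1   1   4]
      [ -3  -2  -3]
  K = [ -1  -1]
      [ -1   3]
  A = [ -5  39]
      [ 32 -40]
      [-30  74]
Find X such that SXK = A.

X = [[4, -5], [-2, -1], [-4, -3]]

Isolating X: multiply by S⁻¹ from the left and K⁻¹ from the right, so X = S⁻¹AK⁻¹.
S has determinant -1; S⁻¹ = [[-5, 3, 4], [9, -6, -8], [-1, 1, 1]].
det K = -4; the adjugate gives K⁻¹ = [[-3/4, -1/4], [-1/4, 1/4]].
S⁻¹A = [[1, -19], [3, -1], [7, -5]].
X = (S⁻¹A)K⁻¹ = [[4, -5], [-2, -1], [-4, -3]].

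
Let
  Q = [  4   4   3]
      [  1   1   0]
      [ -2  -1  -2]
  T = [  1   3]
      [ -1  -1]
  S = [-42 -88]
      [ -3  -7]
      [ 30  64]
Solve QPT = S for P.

Isolating P: multiply by Q⁻¹ from the left and T⁻¹ from the right, so P = Q⁻¹ST⁻¹.
det Q = 3, so Q⁻¹ = [[-2/3, 5/3, -1], [2/3, -2/3, 1], [1/3, -4/3, 0]].
det T = 2, so T⁻¹ = [[-1/2, -3/2], [1/2, 1/2]].
Q⁻¹S = [[-7, -17], [4, 10], [-10, -20]].
P = (Q⁻¹S)T⁻¹ = [[-5, 2], [3, -1], [-5, 5]].

P = [[-5, 2], [3, -1], [-5, 5]]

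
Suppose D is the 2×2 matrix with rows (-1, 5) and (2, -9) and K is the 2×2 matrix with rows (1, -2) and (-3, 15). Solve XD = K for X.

Right-multiplying both sides by D⁻¹ gives X = KD⁻¹.
D has determinant -1; D⁻¹ = [[9, 5], [2, 1]].
X = KD⁻¹ = [[1, -2], [-3, 15]] · [[9, 5], [2, 1]] = [[5, 3], [3, 0]].

X = [[5, 3], [3, 0]]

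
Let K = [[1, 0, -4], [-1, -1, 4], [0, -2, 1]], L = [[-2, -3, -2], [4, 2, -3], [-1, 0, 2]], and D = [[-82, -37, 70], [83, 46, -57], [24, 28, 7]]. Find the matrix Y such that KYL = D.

Isolating Y: multiply by K⁻¹ from the left and L⁻¹ from the right, so Y = K⁻¹DL⁻¹.
K has determinant -1; K⁻¹ = [[-7, -8, 4], [-1, -1, 0], [-2, -2, 1]].
det L = 3, so L⁻¹ = [[4/3, 2, 13/3], [-5/3, -2, -14/3], [2/3, 1, 8/3]].
K⁻¹D = [[6, 3, -6], [-1, -9, -13], [22, 10, -19]].
Y = (K⁻¹D)L⁻¹ = [[-1, 0, -4], [5, 3, 3], [0, 5, -2]].

Y = [[-1, 0, -4], [5, 3, 3], [0, 5, -2]]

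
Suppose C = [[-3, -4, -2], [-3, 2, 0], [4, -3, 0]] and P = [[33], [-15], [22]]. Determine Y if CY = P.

Y = [[1], [-6], [-6]]

Left-multiplying both sides by C⁻¹ gives Y = C⁻¹P.
det C = -2; the adjugate gives C⁻¹ = [[0, -3, -2], [0, -4, -3], [-1/2, 25/2, 9]].
Y = C⁻¹P = [[0, -3, -2], [0, -4, -3], [-1/2, 25/2, 9]] · [[33], [-15], [22]] = [[1], [-6], [-6]].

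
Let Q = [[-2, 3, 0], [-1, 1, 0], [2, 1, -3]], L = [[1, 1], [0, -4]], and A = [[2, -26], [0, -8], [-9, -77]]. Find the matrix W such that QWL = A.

W = [[2, 1], [2, 3], [5, -4]]

Isolating W: multiply by Q⁻¹ from the left and L⁻¹ from the right, so W = Q⁻¹AL⁻¹.
det Q = -3; the adjugate gives Q⁻¹ = [[1, -3, 0], [1, -2, 0], [1, -8/3, -1/3]].
det L = -4; the adjugate gives L⁻¹ = [[1, 1/4], [0, -1/4]].
Q⁻¹A = [[2, -2], [2, -10], [5, 21]].
W = (Q⁻¹A)L⁻¹ = [[2, 1], [2, 3], [5, -4]].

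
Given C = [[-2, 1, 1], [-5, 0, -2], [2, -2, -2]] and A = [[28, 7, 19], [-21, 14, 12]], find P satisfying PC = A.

P = [[-5, -6, -6], [2, 1, -6]]

Since C sits to the right of P, P = AC⁻¹.
C has determinant 4; C⁻¹ = [[-1, 0, -1/2], [-7/2, 1/2, -9/4], [5/2, -1/2, 5/4]].
P = AC⁻¹ = [[28, 7, 19], [-21, 14, 12]] · [[-1, 0, -1/2], [-7/2, 1/2, -9/4], [5/2, -1/2, 5/4]] = [[-5, -6, -6], [2, 1, -6]].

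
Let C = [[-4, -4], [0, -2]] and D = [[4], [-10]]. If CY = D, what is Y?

Since C multiplies Y on the left, Y = C⁻¹D.
det C = 8, so C⁻¹ = [[-1/4, 1/2], [0, -1/2]].
Y = C⁻¹D = [[-1/4, 1/2], [0, -1/2]] · [[4], [-10]] = [[-6], [5]].

Y = [[-6], [5]]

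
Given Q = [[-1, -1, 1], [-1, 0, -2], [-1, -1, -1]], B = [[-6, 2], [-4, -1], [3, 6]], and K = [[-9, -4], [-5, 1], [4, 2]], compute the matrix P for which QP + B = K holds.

P = [[5, 0], [-4, 5], [-2, -1]]

QP = K − B = [[-3, -6], [-1, 2], [1, -4]].
Left-multiplying both sides by Q⁻¹ gives P = Q⁻¹(K − B).
Q has determinant 2; Q⁻¹ = [[-1, -1, 1], [1/2, 1, -3/2], [1/2, 0, -1/2]].
P = Q⁻¹(K − B) = [[5, 0], [-4, 5], [-2, -1]].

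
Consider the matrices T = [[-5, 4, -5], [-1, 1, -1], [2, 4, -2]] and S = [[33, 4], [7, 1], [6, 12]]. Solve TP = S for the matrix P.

Since T multiplies P on the left, P = T⁻¹S.
det T = 4; the adjugate gives T⁻¹ = [[1/2, -3, 1/4], [-1, 5, 0], [-3/2, 7, -1/4]].
P = T⁻¹S = [[1/2, -3, 1/4], [-1, 5, 0], [-3/2, 7, -1/4]] · [[33, 4], [7, 1], [6, 12]] = [[-3, 2], [2, 1], [-2, -2]].

P = [[-3, 2], [2, 1], [-2, -2]]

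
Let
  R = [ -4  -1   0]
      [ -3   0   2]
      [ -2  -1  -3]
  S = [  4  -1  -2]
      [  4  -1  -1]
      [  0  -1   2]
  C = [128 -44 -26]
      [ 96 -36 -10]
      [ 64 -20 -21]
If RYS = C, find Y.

Isolating Y: multiply by R⁻¹ from the left and S⁻¹ from the right, so Y = R⁻¹CS⁻¹.
det R = 5; the adjugate gives R⁻¹ = [[2/5, -3/5, -2/5], [-13/5, 12/5, 8/5], [3/5, -2/5, -3/5]].
det S = 4; the adjugate gives S⁻¹ = [[-3/4, 1, -1/4], [-2, 2, -1], [-1, 1, 0]].
R⁻¹C = [[-32, 12, 4], [0, -4, 10], [0, 0, 1]].
Y = (R⁻¹C)S⁻¹ = [[-4, -4, -4], [-2, 2, 4], [-1, 1, 0]].

Y = [[-4, -4, -4], [-2, 2, 4], [-1, 1, 0]]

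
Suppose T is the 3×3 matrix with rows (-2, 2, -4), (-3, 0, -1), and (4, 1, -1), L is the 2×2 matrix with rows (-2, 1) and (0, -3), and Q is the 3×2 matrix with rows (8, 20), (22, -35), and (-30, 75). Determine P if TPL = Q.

P = [[3, -4], [5, 0], [2, 4]]

Left-multiply by T⁻¹ and right-multiply by L⁻¹: P = T⁻¹QL⁻¹.
T has determinant -4; T⁻¹ = [[-1/4, 1/2, 1/2], [7/4, -9/2, -5/2], [3/4, -5/2, -3/2]].
det L = 6, so L⁻¹ = [[-1/2, -1/6], [0, -1/3]].
T⁻¹Q = [[-6, 15], [-10, 5], [-4, -10]].
P = (T⁻¹Q)L⁻¹ = [[3, -4], [5, 0], [2, 4]].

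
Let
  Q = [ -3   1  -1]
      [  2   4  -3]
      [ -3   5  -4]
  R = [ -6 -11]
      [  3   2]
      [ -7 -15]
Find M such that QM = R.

M = [[2, 3], [-1, 2], [-1, 4]]

Q is on the left of M, so left-multiply by Q⁻¹: M = Q⁻¹R.
det Q = -2; the adjugate gives Q⁻¹ = [[1/2, 1/2, -1/2], [-17/2, -9/2, 11/2], [-11, -6, 7]].
M = Q⁻¹R = [[1/2, 1/2, -1/2], [-17/2, -9/2, 11/2], [-11, -6, 7]] · [[-6, -11], [3, 2], [-7, -15]] = [[2, 3], [-1, 2], [-1, 4]].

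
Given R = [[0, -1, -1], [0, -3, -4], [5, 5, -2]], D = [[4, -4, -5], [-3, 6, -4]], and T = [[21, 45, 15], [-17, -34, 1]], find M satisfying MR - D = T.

M = [[-4, -4, 5], [-1, 3, -4]]

MR = T + D = [[25, 41, 10], [-20, -28, -3]].
R is on the right of M, so right-multiply by R⁻¹: M = (T + D)R⁻¹.
det R = 5; the adjugate gives R⁻¹ = [[26/5, -7/5, 1/5], [-4, 1, 0], [3, -1, 0]].
M = (T + D)R⁻¹ = [[-4, -4, 5], [-1, 3, -4]].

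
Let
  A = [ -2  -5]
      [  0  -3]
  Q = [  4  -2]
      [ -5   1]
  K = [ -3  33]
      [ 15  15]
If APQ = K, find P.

P = A⁻¹KQ⁻¹ (apply A⁻¹ on the left and Q⁻¹ on the right).
det A = 6, so A⁻¹ = [[-1/2, 5/6], [0, -1/3]].
det Q = -6; the adjugate gives Q⁻¹ = [[-1/6, -1/3], [-5/6, -2/3]].
A⁻¹K = [[14, -4], [-5, -5]].
P = (A⁻¹K)Q⁻¹ = [[1, -2], [5, 5]].

P = [[1, -2], [5, 5]]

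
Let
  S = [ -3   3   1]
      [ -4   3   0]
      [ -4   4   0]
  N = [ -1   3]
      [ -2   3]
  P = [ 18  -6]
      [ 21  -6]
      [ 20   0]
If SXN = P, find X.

X = [[-2, 4], [3, -1], [-1, -1]]

Isolating X: multiply by S⁻¹ from the left and N⁻¹ from the right, so X = S⁻¹PN⁻¹.
det S = -4, so S⁻¹ = [[0, -1, 3/4], [0, -1, 1], [1, 0, -3/4]].
det N = 3, so N⁻¹ = [[1, -1], [2/3, -1/3]].
S⁻¹P = [[-6, 6], [-1, 6], [3, -6]].
X = (S⁻¹P)N⁻¹ = [[-2, 4], [3, -1], [-1, -1]].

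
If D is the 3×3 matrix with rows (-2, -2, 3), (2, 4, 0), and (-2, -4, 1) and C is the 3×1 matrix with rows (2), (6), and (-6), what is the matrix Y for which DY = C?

Y = [[-5], [4], [0]]

D is on the left of Y, so left-multiply by D⁻¹: Y = D⁻¹C.
det D = -4, so D⁻¹ = [[-1, 5/2, 3], [1/2, -1, -3/2], [0, 1, 1]].
Y = D⁻¹C = [[-1, 5/2, 3], [1/2, -1, -3/2], [0, 1, 1]] · [[2], [6], [-6]] = [[-5], [4], [0]].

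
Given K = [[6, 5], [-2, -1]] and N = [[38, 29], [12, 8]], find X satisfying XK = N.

Since K sits to the right of X, X = NK⁻¹.
det K = 4; the adjugate gives K⁻¹ = [[-1/4, -5/4], [1/2, 3/2]].
X = NK⁻¹ = [[38, 29], [12, 8]] · [[-1/4, -5/4], [1/2, 3/2]] = [[5, -4], [1, -3]].

X = [[5, -4], [1, -3]]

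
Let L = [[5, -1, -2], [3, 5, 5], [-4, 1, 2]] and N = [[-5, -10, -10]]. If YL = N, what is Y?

Since L sits to the right of Y, Y = NL⁻¹.
det L = 5, so L⁻¹ = [[1, 0, 1], [-26/5, 2/5, -31/5], [23/5, -1/5, 28/5]].
Y = NL⁻¹ = [[-5, -10, -10]] · [[1, 0, 1], [-26/5, 2/5, -31/5], [23/5, -1/5, 28/5]] = [[1, -2, 1]].

Y = [[1, -2, 1]]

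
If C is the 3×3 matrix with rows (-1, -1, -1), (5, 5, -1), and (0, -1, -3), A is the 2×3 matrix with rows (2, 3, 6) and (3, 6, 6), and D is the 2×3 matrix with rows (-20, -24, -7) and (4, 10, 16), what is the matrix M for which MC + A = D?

M = [[2, -4, 5], [-1, 0, -3]]

MC = D − A = [[-22, -27, -13], [1, 4, 10]].
C is on the right of M, so right-multiply by C⁻¹: M = (D − A)C⁻¹.
C has determinant 6; C⁻¹ = [[-8/3, -1/3, 1], [5/2, 1/2, -1], [-5/6, -1/6, 0]].
M = (D − A)C⁻¹ = [[2, -4, 5], [-1, 0, -3]].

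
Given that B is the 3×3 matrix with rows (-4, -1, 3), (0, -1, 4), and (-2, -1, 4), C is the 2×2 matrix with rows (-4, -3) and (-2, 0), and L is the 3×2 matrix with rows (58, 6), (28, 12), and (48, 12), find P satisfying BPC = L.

P = B⁻¹LC⁻¹ (apply B⁻¹ on the left and C⁻¹ on the right).
det B = 2, so B⁻¹ = [[0, 1/2, -1/2], [-4, -5, 8], [-1, -1, 2]].
C has determinant -6; C⁻¹ = [[0, -1/2], [-1/3, 2/3]].
B⁻¹L = [[-10, 0], [12, 12], [10, 6]].
P = (B⁻¹L)C⁻¹ = [[0, 5], [-4, 2], [-2, -1]].

P = [[0, 5], [-4, 2], [-2, -1]]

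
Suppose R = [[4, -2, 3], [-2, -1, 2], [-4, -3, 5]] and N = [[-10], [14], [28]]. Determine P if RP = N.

P = [[-4], [6], [6]]

R is on the left of P, so left-multiply by R⁻¹: P = R⁻¹N.
det R = 6; the adjugate gives R⁻¹ = [[1/6, 1/6, -1/6], [1/3, 16/3, -7/3], [1/3, 10/3, -4/3]].
P = R⁻¹N = [[1/6, 1/6, -1/6], [1/3, 16/3, -7/3], [1/3, 10/3, -4/3]] · [[-10], [14], [28]] = [[-4], [6], [6]].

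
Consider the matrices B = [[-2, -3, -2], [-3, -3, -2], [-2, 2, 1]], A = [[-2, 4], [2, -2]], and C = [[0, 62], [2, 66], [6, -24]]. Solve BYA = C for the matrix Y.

Y = [[-3, -4], [-5, -5], [-5, -4]]

Isolating Y: multiply by B⁻¹ from the left and A⁻¹ from the right, so Y = B⁻¹CA⁻¹.
det B = 1, so B⁻¹ = [[1, -1, 0], [7, -6, 2], [-12, 10, -3]].
det A = -4; the adjugate gives A⁻¹ = [[1/2, 1], [1/2, 1/2]].
B⁻¹C = [[-2, -4], [0, -10], [2, -12]].
Y = (B⁻¹C)A⁻¹ = [[-3, -4], [-5, -5], [-5, -4]].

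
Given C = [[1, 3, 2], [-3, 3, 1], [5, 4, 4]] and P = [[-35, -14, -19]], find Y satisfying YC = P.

Y = [[-1, 3, -5]]

Since C sits to the right of Y, Y = PC⁻¹.
det C = 5; the adjugate gives C⁻¹ = [[8/5, -4/5, -3/5], [17/5, -6/5, -7/5], [-27/5, 11/5, 12/5]].
Y = PC⁻¹ = [[-35, -14, -19]] · [[8/5, -4/5, -3/5], [17/5, -6/5, -7/5], [-27/5, 11/5, 12/5]] = [[-1, 3, -5]].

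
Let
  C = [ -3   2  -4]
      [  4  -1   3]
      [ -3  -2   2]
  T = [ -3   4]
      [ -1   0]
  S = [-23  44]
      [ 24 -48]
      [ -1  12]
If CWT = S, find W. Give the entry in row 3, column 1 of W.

Left-multiply by C⁻¹ and right-multiply by T⁻¹: W = C⁻¹ST⁻¹.
det C = -2, so C⁻¹ = [[-2, -2, -1], [17/2, 9, 7/2], [11/2, 6, 5/2]].
T has determinant 4; T⁻¹ = [[0, -1], [1/4, -3/4]].
C⁻¹S = [[-1, -4], [17, -16], [15, -16]].
W = (C⁻¹S)T⁻¹ = [[-1, 4], [-4, -5], [-4, -3]].

-4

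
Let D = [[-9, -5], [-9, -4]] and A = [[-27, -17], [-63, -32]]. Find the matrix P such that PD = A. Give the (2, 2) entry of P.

Right-multiplying both sides by D⁻¹ gives P = AD⁻¹.
D has determinant -9; D⁻¹ = [[4/9, -5/9], [-1, 1]].
P = AD⁻¹ = [[-27, -17], [-63, -32]] · [[4/9, -5/9], [-1, 1]] = [[5, -2], [4, 3]].

3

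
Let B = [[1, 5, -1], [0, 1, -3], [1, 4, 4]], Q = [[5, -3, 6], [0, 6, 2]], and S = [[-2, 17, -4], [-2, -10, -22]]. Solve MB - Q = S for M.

MB = S + Q = [[3, 14, 2], [-2, -4, -20]].
B is on the right of M, so right-multiply by B⁻¹: M = (S + Q)B⁻¹.
B has determinant 2; B⁻¹ = [[8, -12, -7], [-3/2, 5/2, 3/2], [-1/2, 1/2, 1/2]].
M = (S + Q)B⁻¹ = [[2, 0, 1], [0, 4, -2]].

M = [[2, 0, 1], [0, 4, -2]]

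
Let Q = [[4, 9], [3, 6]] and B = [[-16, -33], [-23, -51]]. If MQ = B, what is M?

M = [[-1, -4], [-5, -1]]

Q is on the right of M, so right-multiply by Q⁻¹: M = BQ⁻¹.
Q has determinant -3; Q⁻¹ = [[-2, 3], [1, -4/3]].
M = BQ⁻¹ = [[-16, -33], [-23, -51]] · [[-2, 3], [1, -4/3]] = [[-1, -4], [-5, -1]].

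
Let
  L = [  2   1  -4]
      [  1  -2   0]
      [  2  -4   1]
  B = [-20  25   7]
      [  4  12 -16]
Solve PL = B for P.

P = [[-3, -4, -5], [4, -4, 0]]

Since L sits to the right of P, P = BL⁻¹.
det L = -5, so L⁻¹ = [[2/5, -3, 8/5], [1/5, -2, 4/5], [0, -2, 1]].
P = BL⁻¹ = [[-20, 25, 7], [4, 12, -16]] · [[2/5, -3, 8/5], [1/5, -2, 4/5], [0, -2, 1]] = [[-3, -4, -5], [4, -4, 0]].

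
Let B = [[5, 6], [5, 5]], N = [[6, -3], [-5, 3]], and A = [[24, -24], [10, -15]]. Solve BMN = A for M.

M = B⁻¹AN⁻¹ (apply B⁻¹ on the left and N⁻¹ on the right).
det B = -5, so B⁻¹ = [[-1, 6/5], [1, -1]].
N has determinant 3; N⁻¹ = [[1, 1], [5/3, 2]].
B⁻¹A = [[-12, 6], [14, -9]].
M = (B⁻¹A)N⁻¹ = [[-2, 0], [-1, -4]].

M = [[-2, 0], [-1, -4]]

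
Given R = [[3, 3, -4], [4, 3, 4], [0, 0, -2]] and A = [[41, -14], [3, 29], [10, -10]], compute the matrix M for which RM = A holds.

R is on the left of M, so left-multiply by R⁻¹: M = R⁻¹A.
det R = 6; the adjugate gives R⁻¹ = [[-1, 1, 4], [4/3, -1, -14/3], [0, 0, -1/2]].
M = R⁻¹A = [[-1, 1, 4], [4/3, -1, -14/3], [0, 0, -1/2]] · [[41, -14], [3, 29], [10, -10]] = [[2, 3], [5, -1], [-5, 5]].

M = [[2, 3], [5, -1], [-5, 5]]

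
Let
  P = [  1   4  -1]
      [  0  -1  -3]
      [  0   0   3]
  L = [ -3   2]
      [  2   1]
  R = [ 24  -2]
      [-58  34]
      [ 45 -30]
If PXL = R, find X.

Left-multiply by P⁻¹ and right-multiply by L⁻¹: X = P⁻¹RL⁻¹.
P has determinant -3; P⁻¹ = [[1, 4, 13/3], [0, -1, -1], [0, 0, 1/3]].
det L = -7; the adjugate gives L⁻¹ = [[-1/7, 2/7], [2/7, 3/7]].
P⁻¹R = [[-13, 4], [13, -4], [15, -10]].
X = (P⁻¹R)L⁻¹ = [[3, -2], [-3, 2], [-5, 0]].

X = [[3, -2], [-3, 2], [-5, 0]]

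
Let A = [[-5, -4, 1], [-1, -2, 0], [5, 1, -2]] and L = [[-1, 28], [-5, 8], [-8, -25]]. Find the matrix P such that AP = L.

A is on the left of P, so left-multiply by A⁻¹: P = A⁻¹L.
A has determinant -3; A⁻¹ = [[-4/3, 7/3, -2/3], [2/3, -5/3, 1/3], [-3, 5, -2]].
P = A⁻¹L = [[-4/3, 7/3, -2/3], [2/3, -5/3, 1/3], [-3, 5, -2]] · [[-1, 28], [-5, 8], [-8, -25]] = [[-5, -2], [5, -3], [-6, 6]].

P = [[-5, -2], [5, -3], [-6, 6]]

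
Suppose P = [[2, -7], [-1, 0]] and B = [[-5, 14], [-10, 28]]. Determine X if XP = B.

X = [[-2, 1], [-4, 2]]

P is on the right of X, so right-multiply by P⁻¹: X = BP⁻¹.
det P = -7, so P⁻¹ = [[0, -1], [-1/7, -2/7]].
X = BP⁻¹ = [[-5, 14], [-10, 28]] · [[0, -1], [-1/7, -2/7]] = [[-2, 1], [-4, 2]].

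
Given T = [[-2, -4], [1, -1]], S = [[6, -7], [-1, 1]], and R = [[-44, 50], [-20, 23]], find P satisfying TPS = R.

P = [[-1, 0], [2, -2]]

Isolating P: multiply by T⁻¹ from the left and S⁻¹ from the right, so P = T⁻¹RS⁻¹.
T has determinant 6; T⁻¹ = [[-1/6, 2/3], [-1/6, -1/3]].
S has determinant -1; S⁻¹ = [[-1, -7], [-1, -6]].
T⁻¹R = [[-6, 7], [14, -16]].
P = (T⁻¹R)S⁻¹ = [[-1, 0], [2, -2]].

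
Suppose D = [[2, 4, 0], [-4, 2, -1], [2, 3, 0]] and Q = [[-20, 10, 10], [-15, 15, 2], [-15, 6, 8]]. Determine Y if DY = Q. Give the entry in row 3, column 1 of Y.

5

Left-multiplying both sides by D⁻¹ gives Y = D⁻¹Q.
D has determinant -2; D⁻¹ = [[-3/2, 0, 2], [1, 0, -1], [8, -1, -10]].
Y = D⁻¹Q = [[-3/2, 0, 2], [1, 0, -1], [8, -1, -10]] · [[-20, 10, 10], [-15, 15, 2], [-15, 6, 8]] = [[0, -3, 1], [-5, 4, 2], [5, 5, -2]].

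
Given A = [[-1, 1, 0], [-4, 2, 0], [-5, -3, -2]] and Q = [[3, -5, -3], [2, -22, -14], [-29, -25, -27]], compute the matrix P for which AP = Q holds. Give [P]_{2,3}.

Left-multiplying both sides by A⁻¹ gives P = A⁻¹Q.
det A = -4, so A⁻¹ = [[1, -1/2, 0], [2, -1/2, 0], [-11/2, 2, -1/2]].
P = A⁻¹Q = [[1, -1/2, 0], [2, -1/2, 0], [-11/2, 2, -1/2]] · [[3, -5, -3], [2, -22, -14], [-29, -25, -27]] = [[2, 6, 4], [5, 1, 1], [2, -4, 2]].

1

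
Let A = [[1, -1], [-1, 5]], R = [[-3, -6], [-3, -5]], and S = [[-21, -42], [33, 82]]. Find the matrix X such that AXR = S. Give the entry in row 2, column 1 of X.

Left-multiply by A⁻¹ and right-multiply by R⁻¹: X = A⁻¹SR⁻¹.
det A = 4; the adjugate gives A⁻¹ = [[5/4, 1/4], [1/4, 1/4]].
det R = -3; the adjugate gives R⁻¹ = [[5/3, -2], [-1, 1]].
A⁻¹S = [[-18, -32], [3, 10]].
X = (A⁻¹S)R⁻¹ = [[2, 4], [-5, 4]].

-5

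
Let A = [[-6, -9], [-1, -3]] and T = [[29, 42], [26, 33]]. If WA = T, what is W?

W = [[-5, 1], [-5, 4]]

A is on the right of W, so right-multiply by A⁻¹: W = TA⁻¹.
det A = 9; the adjugate gives A⁻¹ = [[-1/3, 1], [1/9, -2/3]].
W = TA⁻¹ = [[29, 42], [26, 33]] · [[-1/3, 1], [1/9, -2/3]] = [[-5, 1], [-5, 4]].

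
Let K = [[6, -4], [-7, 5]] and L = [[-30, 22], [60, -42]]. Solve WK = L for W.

Right-multiplying both sides by K⁻¹ gives W = LK⁻¹.
K has determinant 2; K⁻¹ = [[5/2, 2], [7/2, 3]].
W = LK⁻¹ = [[-30, 22], [60, -42]] · [[5/2, 2], [7/2, 3]] = [[2, 6], [3, -6]].

W = [[2, 6], [3, -6]]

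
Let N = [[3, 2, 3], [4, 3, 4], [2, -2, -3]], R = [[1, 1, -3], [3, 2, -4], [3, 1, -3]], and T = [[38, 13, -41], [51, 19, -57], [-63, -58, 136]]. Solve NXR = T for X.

X = [[-5, -4, 4], [1, 4, -4], [5, 1, 3]]

X = N⁻¹TR⁻¹ (apply N⁻¹ on the left and R⁻¹ on the right).
det N = -5, so N⁻¹ = [[1/5, 0, 1/5], [-4, 3, 0], [14/5, -2, -1/5]].
det R = 4, so R⁻¹ = [[-1/2, 0, 1/2], [-3/4, 3/2, -5/4], [-3/4, 1/2, -1/4]].
N⁻¹T = [[-5, -9, 19], [1, 5, -7], [17, 10, -28]].
X = (N⁻¹T)R⁻¹ = [[-5, -4, 4], [1, 4, -4], [5, 1, 3]].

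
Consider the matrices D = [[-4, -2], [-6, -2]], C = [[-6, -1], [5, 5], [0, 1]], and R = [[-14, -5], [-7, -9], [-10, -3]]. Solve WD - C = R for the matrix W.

W = [[-1, 4], [5, -3], [-2, 3]]

WD = R + C = [[-20, -6], [-2, -4], [-10, -2]].
D is on the right of W, so right-multiply by D⁻¹: W = (R + C)D⁻¹.
det D = -4, so D⁻¹ = [[1/2, -1/2], [-3/2, 1]].
W = (R + C)D⁻¹ = [[-1, 4], [5, -3], [-2, 3]].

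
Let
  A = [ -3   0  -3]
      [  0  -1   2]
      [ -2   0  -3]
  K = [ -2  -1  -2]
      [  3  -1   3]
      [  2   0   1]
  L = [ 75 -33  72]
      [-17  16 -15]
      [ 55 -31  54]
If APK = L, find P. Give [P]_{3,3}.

P = A⁻¹LK⁻¹ (apply A⁻¹ on the left and K⁻¹ on the right).
det A = -3; the adjugate gives A⁻¹ = [[-1, 0, 1], [4/3, -1, -2], [2/3, 0, -1]].
K has determinant -5; K⁻¹ = [[1/5, -1/5, 1], [-3/5, -2/5, 0], [-2/5, 2/5, -1]].
A⁻¹L = [[-20, 2, -18], [7, 2, 3], [-5, 9, -6]].
P = (A⁻¹L)K⁻¹ = [[2, -4, -2], [-1, -1, 4], [-4, -5, 1]].

1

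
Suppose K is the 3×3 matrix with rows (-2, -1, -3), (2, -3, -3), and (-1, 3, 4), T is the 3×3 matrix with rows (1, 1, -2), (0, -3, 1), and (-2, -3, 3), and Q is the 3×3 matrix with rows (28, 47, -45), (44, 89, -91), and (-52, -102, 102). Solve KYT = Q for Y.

Y = [[4, -3, 0], [-4, -1, -2], [-2, 3, 5]]

Y = K⁻¹QT⁻¹ (apply K⁻¹ on the left and T⁻¹ on the right).
det K = 2; the adjugate gives K⁻¹ = [[-3/2, -5/2, -3], [-5/2, -11/2, -6], [3/2, 7/2, 4]].
T has determinant 4; T⁻¹ = [[-3/2, 3/4, -5/4], [-1/2, -1/4, -1/4], [-3/2, 1/4, -3/4]].
K⁻¹Q = [[4, 13, -11], [0, 5, 1], [-12, -26, 22]].
Y = (K⁻¹Q)T⁻¹ = [[4, -3, 0], [-4, -1, -2], [-2, 3, 5]].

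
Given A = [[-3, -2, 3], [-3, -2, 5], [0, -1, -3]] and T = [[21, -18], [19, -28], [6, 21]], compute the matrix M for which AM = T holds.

M = [[-6, 5], [-3, -6], [-1, -5]]

Left-multiplying both sides by A⁻¹ gives M = A⁻¹T.
det A = -6; the adjugate gives A⁻¹ = [[-11/6, 3/2, 2/3], [3/2, -3/2, -1], [-1/2, 1/2, 0]].
M = A⁻¹T = [[-11/6, 3/2, 2/3], [3/2, -3/2, -1], [-1/2, 1/2, 0]] · [[21, -18], [19, -28], [6, 21]] = [[-6, 5], [-3, -6], [-1, -5]].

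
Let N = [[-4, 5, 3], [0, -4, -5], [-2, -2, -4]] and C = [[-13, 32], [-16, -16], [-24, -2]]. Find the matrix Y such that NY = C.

Since N multiplies Y on the left, Y = N⁻¹C.
N has determinant 2; N⁻¹ = [[3, 7, -13/2], [5, 11, -10], [-4, -9, 8]].
Y = N⁻¹C = [[3, 7, -13/2], [5, 11, -10], [-4, -9, 8]] · [[-13, 32], [-16, -16], [-24, -2]] = [[5, -3], [-1, 4], [4, 0]].

Y = [[5, -3], [-1, 4], [4, 0]]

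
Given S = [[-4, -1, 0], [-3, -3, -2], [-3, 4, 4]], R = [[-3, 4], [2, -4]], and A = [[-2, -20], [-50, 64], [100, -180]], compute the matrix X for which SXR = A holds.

X = [[-2, -5], [-4, 3], [0, 2]]

Isolating X: multiply by S⁻¹ from the left and R⁻¹ from the right, so X = S⁻¹AR⁻¹.
det S = -2; the adjugate gives S⁻¹ = [[2, -2, -1], [-9, 8, 4], [21/2, -19/2, -9/2]].
det R = 4; the adjugate gives R⁻¹ = [[-1, -1], [-1/2, -3/4]].
S⁻¹A = [[-4, 12], [18, -28], [4, -8]].
X = (S⁻¹A)R⁻¹ = [[-2, -5], [-4, 3], [0, 2]].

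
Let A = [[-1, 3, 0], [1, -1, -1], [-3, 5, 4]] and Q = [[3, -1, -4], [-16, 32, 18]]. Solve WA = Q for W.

W = [[1, 4, 0], [3, 2, 5]]

A is on the right of W, so right-multiply by A⁻¹: W = QA⁻¹.
det A = -4, so A⁻¹ = [[-1/4, 3, 3/4], [1/4, 1, 1/4], [-1/2, 1, 1/2]].
W = QA⁻¹ = [[3, -1, -4], [-16, 32, 18]] · [[-1/4, 3, 3/4], [1/4, 1, 1/4], [-1/2, 1, 1/2]] = [[1, 4, 0], [3, 2, 5]].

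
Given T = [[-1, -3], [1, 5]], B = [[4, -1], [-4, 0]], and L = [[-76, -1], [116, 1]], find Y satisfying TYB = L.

Y = [[-1, -5], [0, -5]]

Y = T⁻¹LB⁻¹ (apply T⁻¹ on the left and B⁻¹ on the right).
T has determinant -2; T⁻¹ = [[-5/2, -3/2], [1/2, 1/2]].
det B = -4; the adjugate gives B⁻¹ = [[0, -1/4], [-1, -1]].
T⁻¹L = [[16, 1], [20, 0]].
Y = (T⁻¹L)B⁻¹ = [[-1, -5], [0, -5]].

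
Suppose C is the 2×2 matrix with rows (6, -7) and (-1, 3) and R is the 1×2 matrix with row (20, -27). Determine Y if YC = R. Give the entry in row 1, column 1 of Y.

3

Since C sits to the right of Y, Y = RC⁻¹.
C has determinant 11; C⁻¹ = [[3/11, 7/11], [1/11, 6/11]].
Y = RC⁻¹ = [[20, -27]] · [[3/11, 7/11], [1/11, 6/11]] = [[3, -2]].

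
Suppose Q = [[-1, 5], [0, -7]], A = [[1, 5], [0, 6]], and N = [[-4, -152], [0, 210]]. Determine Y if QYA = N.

Y = [[4, -3], [0, -5]]

Isolating Y: multiply by Q⁻¹ from the left and A⁻¹ from the right, so Y = Q⁻¹NA⁻¹.
det Q = 7; the adjugate gives Q⁻¹ = [[-1, -5/7], [0, -1/7]].
A has determinant 6; A⁻¹ = [[1, -5/6], [0, 1/6]].
Q⁻¹N = [[4, 2], [0, -30]].
Y = (Q⁻¹N)A⁻¹ = [[4, -3], [0, -5]].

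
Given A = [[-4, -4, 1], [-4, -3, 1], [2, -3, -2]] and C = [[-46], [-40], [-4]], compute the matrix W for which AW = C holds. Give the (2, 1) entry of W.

Left-multiplying both sides by A⁻¹ gives W = A⁻¹C.
det A = 6; the adjugate gives A⁻¹ = [[3/2, -11/6, -1/6], [-1, 1, 0], [3, -10/3, -2/3]].
W = A⁻¹C = [[3/2, -11/6, -1/6], [-1, 1, 0], [3, -10/3, -2/3]] · [[-46], [-40], [-4]] = [[5], [6], [-2]].

6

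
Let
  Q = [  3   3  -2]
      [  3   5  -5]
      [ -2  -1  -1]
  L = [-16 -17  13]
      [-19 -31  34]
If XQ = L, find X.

Since Q sits to the right of X, X = LQ⁻¹.
det Q = -5; the adjugate gives Q⁻¹ = [[2, -1, 1], [-13/5, 7/5, -9/5], [-7/5, 3/5, -6/5]].
X = LQ⁻¹ = [[-16, -17, 13], [-19, -31, 34]] · [[2, -1, 1], [-13/5, 7/5, -9/5], [-7/5, 3/5, -6/5]] = [[-6, 0, -1], [-5, -4, -4]].

X = [[-6, 0, -1], [-5, -4, -4]]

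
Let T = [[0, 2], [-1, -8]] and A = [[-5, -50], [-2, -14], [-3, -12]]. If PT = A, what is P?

Right-multiplying both sides by T⁻¹ gives P = AT⁻¹.
det T = 2; the adjugate gives T⁻¹ = [[-4, -1], [1/2, 0]].
P = AT⁻¹ = [[-5, -50], [-2, -14], [-3, -12]] · [[-4, -1], [1/2, 0]] = [[-5, 5], [1, 2], [6, 3]].

P = [[-5, 5], [1, 2], [6, 3]]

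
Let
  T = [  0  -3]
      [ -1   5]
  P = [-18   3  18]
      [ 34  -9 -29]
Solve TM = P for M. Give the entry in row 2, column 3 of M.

-6

T is on the left of M, so left-multiply by T⁻¹: M = T⁻¹P.
det T = -3, so T⁻¹ = [[-5/3, -1], [-1/3, 0]].
M = T⁻¹P = [[-5/3, -1], [-1/3, 0]] · [[-18, 3, 18], [34, -9, -29]] = [[-4, 4, -1], [6, -1, -6]].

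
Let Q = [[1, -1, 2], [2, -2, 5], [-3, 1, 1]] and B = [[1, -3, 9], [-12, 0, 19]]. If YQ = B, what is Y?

Y = [[4, 0, 1], [4, 1, 6]]

Since Q sits to the right of Y, Y = BQ⁻¹.
det Q = 2; the adjugate gives Q⁻¹ = [[-7/2, 3/2, -1/2], [-17/2, 7/2, -1/2], [-2, 1, 0]].
Y = BQ⁻¹ = [[1, -3, 9], [-12, 0, 19]] · [[-7/2, 3/2, -1/2], [-17/2, 7/2, -1/2], [-2, 1, 0]] = [[4, 0, 1], [4, 1, 6]].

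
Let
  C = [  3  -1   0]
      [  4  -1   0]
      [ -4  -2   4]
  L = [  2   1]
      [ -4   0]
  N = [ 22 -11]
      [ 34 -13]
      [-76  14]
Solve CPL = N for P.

P = C⁻¹NL⁻¹ (apply C⁻¹ on the left and L⁻¹ on the right).
C has determinant 4; C⁻¹ = [[-1, 1, 0], [-4, 3, 0], [-3, 5/2, 1/4]].
det L = 4; the adjugate gives L⁻¹ = [[0, -1/4], [1, 1/2]].
C⁻¹N = [[12, -2], [14, 5], [0, 4]].
P = (C⁻¹N)L⁻¹ = [[-2, -4], [5, -1], [4, 2]].

P = [[-2, -4], [5, -1], [4, 2]]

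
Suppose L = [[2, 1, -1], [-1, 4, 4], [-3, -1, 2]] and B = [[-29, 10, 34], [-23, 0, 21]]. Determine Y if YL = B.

L is on the right of Y, so right-multiply by L⁻¹: Y = BL⁻¹.
det L = 1, so L⁻¹ = [[12, -1, 8], [-10, 1, -7], [13, -1, 9]].
Y = BL⁻¹ = [[-29, 10, 34], [-23, 0, 21]] · [[12, -1, 8], [-10, 1, -7], [13, -1, 9]] = [[-6, 5, 4], [-3, 2, 5]].

Y = [[-6, 5, 4], [-3, 2, 5]]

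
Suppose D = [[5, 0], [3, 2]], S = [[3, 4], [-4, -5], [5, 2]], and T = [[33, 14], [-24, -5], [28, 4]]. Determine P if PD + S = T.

P = [[3, 5], [-4, 0], [4, 1]]

PD = T − S = [[30, 10], [-20, 0], [23, 2]].
Since D sits to the right of P, P = (T − S)D⁻¹.
det D = 10; the adjugate gives D⁻¹ = [[1/5, 0], [-3/10, 1/2]].
P = (T − S)D⁻¹ = [[3, 5], [-4, 0], [4, 1]].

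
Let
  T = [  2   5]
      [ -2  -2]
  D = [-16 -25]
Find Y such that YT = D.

Right-multiplying both sides by T⁻¹ gives Y = DT⁻¹.
det T = 6; the adjugate gives T⁻¹ = [[-1/3, -5/6], [1/3, 1/3]].
Y = DT⁻¹ = [[-16, -25]] · [[-1/3, -5/6], [1/3, 1/3]] = [[-3, 5]].

Y = [[-3, 5]]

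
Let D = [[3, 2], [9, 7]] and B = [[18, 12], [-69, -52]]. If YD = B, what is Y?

Y = [[6, 0], [-5, -6]]

Right-multiplying both sides by D⁻¹ gives Y = BD⁻¹.
det D = 3, so D⁻¹ = [[7/3, -2/3], [-3, 1]].
Y = BD⁻¹ = [[18, 12], [-69, -52]] · [[7/3, -2/3], [-3, 1]] = [[6, 0], [-5, -6]].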